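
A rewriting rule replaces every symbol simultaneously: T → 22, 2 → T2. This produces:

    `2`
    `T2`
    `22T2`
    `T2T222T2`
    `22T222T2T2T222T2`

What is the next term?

Rewriting the 16 symbols of 22T222T2T2T222T2 one by one yields T2 T2 22 T2 T2 T2 22 T2 22 T2 22 T2 T2 T2 22 T2; concatenated:

T2T222T2T2T222T222T222T2T2T222T2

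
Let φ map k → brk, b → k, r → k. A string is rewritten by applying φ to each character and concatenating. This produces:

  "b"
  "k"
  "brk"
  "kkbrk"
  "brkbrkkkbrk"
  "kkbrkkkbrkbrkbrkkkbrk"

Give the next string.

brkbrkkkbrkbrkbrkkkbrkkkbrkkkbrkbrkbrkkkbrk

Replace each of the 21 characters of kkbrkkkbrkbrkbrkkkbrk in place — brk brk k k brk brk brk k k brk k k brk k k brk brk brk k k brk — and concatenate.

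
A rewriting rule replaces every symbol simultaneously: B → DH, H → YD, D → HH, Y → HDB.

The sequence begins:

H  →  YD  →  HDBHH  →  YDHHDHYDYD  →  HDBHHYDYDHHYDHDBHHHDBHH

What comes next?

YDHHDHYDYDHDBHHHDBHHYDYDHDBHHYDHHDHYDYDYDHHDHYDYD

Applying the rule to each of the 23 symbols of HDBHHYDYDHHYDHDBHHHDBHH gives the pieces YD HH DH YD YD HDB HH HDB HH YD YD HDB HH YD HH DH YD YD YD HH DH YD YD, which concatenate to the answer.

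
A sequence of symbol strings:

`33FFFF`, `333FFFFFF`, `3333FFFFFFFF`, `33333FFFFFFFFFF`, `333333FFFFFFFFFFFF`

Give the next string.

Reading off run lengths: 3 runs 2, 3, 4, 5, 6; F runs 4, 6, 8, 10, 12 — each is linear in n, where the shown terms are n = 2, 3, 4, 5, 6.
For the next term, n = 7, so the run lengths are 7, 14.

3333333FFFFFFFFFFFFFF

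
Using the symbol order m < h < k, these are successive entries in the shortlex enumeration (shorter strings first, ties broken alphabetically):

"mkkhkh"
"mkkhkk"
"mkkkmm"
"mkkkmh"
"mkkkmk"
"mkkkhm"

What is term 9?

Continuing the enumeration 3 steps past mkkkhm: mkkkhm → mkkkhh → mkkkhk → (answer).

mkkkkm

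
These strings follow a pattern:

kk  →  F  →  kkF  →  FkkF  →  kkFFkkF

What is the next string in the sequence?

From term 3 onward, concatenate the second-to-last term with the last: kk·F = kkF, F·kkF = FkkF, …
So term 6 is FkkF·kkFFkkF.

FkkFkkFFkkF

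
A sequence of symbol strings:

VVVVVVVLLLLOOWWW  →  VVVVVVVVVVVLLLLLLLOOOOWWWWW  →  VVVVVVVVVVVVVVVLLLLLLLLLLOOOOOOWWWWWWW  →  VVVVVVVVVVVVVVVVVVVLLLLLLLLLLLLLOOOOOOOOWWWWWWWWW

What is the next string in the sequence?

VVVVVVVVVVVVVVVVVVVVVVVLLLLLLLLLLLLLLLLOOOOOOOOOOWWWWWWWWWWW

Term n consists of 4n-1 V's, followed by 3n-2 L's, followed by 2n-2 O's, followed by 2n-1 W's, where the shown terms are n = 2, 3, 4, 5.
For the next term, n = 6, so the run lengths are 23, 16, 10, 11.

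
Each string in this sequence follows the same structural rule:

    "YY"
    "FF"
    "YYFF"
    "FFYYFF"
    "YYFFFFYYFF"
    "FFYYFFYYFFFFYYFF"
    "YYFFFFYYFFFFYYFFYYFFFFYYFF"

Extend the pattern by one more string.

From term 3 onward, concatenate the second-to-last term with the last: YY·FF = YYFF, FF·YYFF = FFYYFF, …
So term 8 is FFYYFFYYFFFFYYFF·YYFFFFYYFFFFYYFFYYFFFFYYFF.

FFYYFFYYFFFFYYFFYYFFFFYYFFFFYYFFYYFFFFYYFF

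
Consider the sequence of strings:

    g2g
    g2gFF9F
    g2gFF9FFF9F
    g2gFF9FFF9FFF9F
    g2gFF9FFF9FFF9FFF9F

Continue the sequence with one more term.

The strings grow by a fixed suffix FF9F each time.
Applying this once more to g2gFF9FFF9FFF9FFF9F:

g2gFF9FFF9FFF9FFF9FFF9F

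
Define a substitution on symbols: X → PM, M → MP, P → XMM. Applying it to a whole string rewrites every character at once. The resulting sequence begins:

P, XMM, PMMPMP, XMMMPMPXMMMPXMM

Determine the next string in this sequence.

PMMPMPMPXMMMPXMMPMMPMPMPXMMPMMPMP

Applying the rule to each of the 15 symbols of XMMMPMPXMMMPXMM gives the pieces PM MP MP MP XMM MP XMM PM MP MP MP XMM PM MP MP, which concatenate to the answer.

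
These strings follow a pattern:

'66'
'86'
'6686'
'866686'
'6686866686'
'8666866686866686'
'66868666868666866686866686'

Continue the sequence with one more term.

This is a Fibonacci-style word recurrence s(k) = s(k−2)·s(k−1): e.g. 66·86 = 6686.
The next term joins 8666866686866686 and 66868666868666866686866686.

866686668686668666868666868666866686866686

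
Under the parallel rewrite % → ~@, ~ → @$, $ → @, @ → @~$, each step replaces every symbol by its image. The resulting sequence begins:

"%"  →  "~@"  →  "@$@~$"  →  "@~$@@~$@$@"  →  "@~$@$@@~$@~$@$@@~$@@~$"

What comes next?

@~$@$@@~$@@~$@~$@$@@~$@$@@~$@@~$@~$@$@@~$@~$@$@

φ(@~$@$@@~$@~$@$@@~$@@~$) expands symbol-by-symbol to @~$ @$ @ @~$ @ @~$ @~$ @$ @ @~$ @$ @ @~$ @ @~$ @~$ @$ @ @~$ @~$ @$ @; joining the 22 pieces gives the next term.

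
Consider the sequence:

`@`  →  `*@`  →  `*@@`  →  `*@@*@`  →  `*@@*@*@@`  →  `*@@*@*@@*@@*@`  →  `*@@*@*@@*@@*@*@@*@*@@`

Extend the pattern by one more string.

*@@*@*@@*@@*@*@@*@*@@*@@*@*@@*@@*@

From term 3 onward, concatenate the last term with the second-to-last: *@·@ = *@@, *@@·*@ = *@@*@, …
Continuing: *@@*@*@@*@@*@*@@*@*@@ · *@@*@*@@*@@*@ gives term 8.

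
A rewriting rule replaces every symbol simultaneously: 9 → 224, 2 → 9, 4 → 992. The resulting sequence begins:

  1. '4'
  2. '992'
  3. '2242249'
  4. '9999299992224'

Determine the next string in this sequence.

φ(9999299992224) expands symbol-by-symbol to 224 224 224 224 9 224 224 224 224 9 9 9 992; joining the 13 pieces gives the next term.

2242242242249224224224224999992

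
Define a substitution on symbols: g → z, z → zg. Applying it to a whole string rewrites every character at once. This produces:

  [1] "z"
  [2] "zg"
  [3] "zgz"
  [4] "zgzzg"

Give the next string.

Apply φ to zgzzg symbol by symbol: z→zg, g→z, z→zg, z→zg, g→z; joined: zg z zg zg z.

zgzzgzgz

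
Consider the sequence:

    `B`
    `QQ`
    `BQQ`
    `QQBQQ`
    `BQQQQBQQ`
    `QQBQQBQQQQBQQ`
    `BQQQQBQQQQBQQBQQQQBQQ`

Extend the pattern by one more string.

QQBQQBQQQQBQQBQQQQBQQQQBQQBQQQQBQQ

From term 3 onward, concatenate the second-to-last term with the last: B·QQ = BQQ, QQ·BQQ = QQBQQ, …
Continuing: QQBQQBQQQQBQQ · BQQQQBQQQQBQQBQQQQBQQ gives term 8.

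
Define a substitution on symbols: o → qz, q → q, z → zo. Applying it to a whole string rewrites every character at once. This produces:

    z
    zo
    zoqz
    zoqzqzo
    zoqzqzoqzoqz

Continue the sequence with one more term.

Expanding zoqzqzoqzoqz: z→zo, o→qz, q→q, z→zo, q→q, z→zo, o→qz, q→q, z→zo, o→qz, q→q, z→zo. Concatenated: zo qz q zo q zo qz q zo qz q zo.

zoqzqzoqzoqzqzoqzqzo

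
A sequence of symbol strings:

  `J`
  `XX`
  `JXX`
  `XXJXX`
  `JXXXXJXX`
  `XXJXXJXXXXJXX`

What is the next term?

JXXXXJXXXXJXXJXXXXJXX

Each term (from the third on) is the two preceding terms concatenated in order: term 3 = J·XX = JXX.
The next term joins JXXXXJXX and XXJXXJXXXXJXX.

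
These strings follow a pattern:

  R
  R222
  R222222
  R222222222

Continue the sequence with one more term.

Each term is the previous one with 222 appended.
One more step from R222222222 gives the answer.

R222222222222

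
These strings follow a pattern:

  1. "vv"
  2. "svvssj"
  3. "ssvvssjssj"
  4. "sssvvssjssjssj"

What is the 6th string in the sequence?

sssssvvssjssjssjssjssj

s(k+1) = s·s(k)·ssj, so each term gains s as a prefix and ssj as a suffix.
From sssvvssjssjssj, 2 further steps: sssvvssjssjssj → ssssvvssjssjssjssj → (answer).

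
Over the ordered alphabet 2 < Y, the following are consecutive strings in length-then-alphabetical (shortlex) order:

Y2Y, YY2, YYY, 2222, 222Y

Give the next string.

Treat 222Y as a base-2 numeral over the given alphabet and add one, carrying through any trailing Y's.

22Y2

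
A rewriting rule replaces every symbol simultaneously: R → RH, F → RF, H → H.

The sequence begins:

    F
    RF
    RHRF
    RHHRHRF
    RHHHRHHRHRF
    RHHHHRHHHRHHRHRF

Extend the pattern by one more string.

Replace each of the 16 characters of RHHHHRHHHRHHRHRF in place — RH H H H H RH H H H RH H H RH H RH RF — and concatenate.

RHHHHHRHHHHRHHHRHHRHRF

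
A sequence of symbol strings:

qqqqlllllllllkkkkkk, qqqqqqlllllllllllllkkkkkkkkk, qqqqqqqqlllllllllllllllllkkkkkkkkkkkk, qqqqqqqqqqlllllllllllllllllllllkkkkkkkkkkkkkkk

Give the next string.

Each string has the form q^{2n} l^{4n+1} k^{3n}, where the shown terms are n = 2, 3, 4, 5.
At n = 6 the blocks have lengths 12, 25, 18.

qqqqqqqqqqqqlllllllllllllllllllllllllkkkkkkkkkkkkkkkkkk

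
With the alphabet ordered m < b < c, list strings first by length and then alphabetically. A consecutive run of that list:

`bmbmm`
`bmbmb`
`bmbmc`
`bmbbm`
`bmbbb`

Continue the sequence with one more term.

bmbbc

Find the rightmost character of bmbbb below c, bump it to the next letter, and reset everything to its right to m.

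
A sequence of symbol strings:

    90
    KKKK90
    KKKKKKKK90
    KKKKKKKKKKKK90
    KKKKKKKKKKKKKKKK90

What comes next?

KKKKKKKKKKKKKKKKKKKK90

Every step adds KKKK at the front: s(k+1) = KKKK·s(k).
So the next term is KKKK·KKKKKKKKKKKKKKKK90.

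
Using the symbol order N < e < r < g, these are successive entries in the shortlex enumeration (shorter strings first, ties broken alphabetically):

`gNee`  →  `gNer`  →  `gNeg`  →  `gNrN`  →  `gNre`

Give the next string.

Find the rightmost character of gNre below g, bump it to the next letter, and reset everything to its right to N.

gNrr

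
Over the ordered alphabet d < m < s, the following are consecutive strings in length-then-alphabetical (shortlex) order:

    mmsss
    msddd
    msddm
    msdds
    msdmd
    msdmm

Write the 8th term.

msdsd

Stepping forward 2 times from msdmm: msdmm → msdms, then the target.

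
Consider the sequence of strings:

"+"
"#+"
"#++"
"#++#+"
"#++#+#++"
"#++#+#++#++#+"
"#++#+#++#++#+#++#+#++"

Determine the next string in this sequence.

#++#+#++#++#+#++#+#++#++#+#++#++#+

This is a Fibonacci-style word recurrence s(k) = s(k−1)·s(k−2): e.g. #+·+ = #++.
So term 8 is #++#+#++#++#+#++#+#++·#++#+#++#++#+.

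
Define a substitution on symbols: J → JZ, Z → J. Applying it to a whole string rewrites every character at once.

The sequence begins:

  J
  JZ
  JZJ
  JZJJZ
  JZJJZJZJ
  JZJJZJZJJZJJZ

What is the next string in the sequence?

Replace each of the 13 characters of JZJJZJZJJZJJZ in place — JZ J JZ JZ J JZ J JZ JZ J JZ JZ J — and concatenate.

JZJJZJZJJZJJZJZJJZJZJ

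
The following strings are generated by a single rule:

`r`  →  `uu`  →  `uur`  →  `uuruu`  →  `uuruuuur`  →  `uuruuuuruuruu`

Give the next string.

This is a Fibonacci-style word recurrence s(k) = s(k−1)·s(k−2): e.g. uu·r = uur.
Continuing: uuruuuuruuruu · uuruuuur gives term 7.

uuruuuuruuruuuuruuuur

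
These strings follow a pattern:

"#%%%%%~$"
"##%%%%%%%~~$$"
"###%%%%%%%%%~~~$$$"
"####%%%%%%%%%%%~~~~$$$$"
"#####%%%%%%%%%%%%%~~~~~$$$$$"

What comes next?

######%%%%%%%%%%%%%%%~~~~~~$$$$$$

Each string has the form #^{n} %^{2n+3} ~^{n} $^{n} (n = 1, 2, …).
At n = 6 the blocks have lengths 6, 15, 6, 6.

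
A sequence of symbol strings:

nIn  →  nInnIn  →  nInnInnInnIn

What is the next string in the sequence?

Each string is two copies of the previous one concatenated.
Doubling nInnInnInnIn:

nInnInnInnInnInnInnInnIn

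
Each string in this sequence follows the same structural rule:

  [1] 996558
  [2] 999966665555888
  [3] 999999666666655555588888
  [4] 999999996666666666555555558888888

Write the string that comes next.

Each string has the form 9^{2n} 6^{3n-2} 5^{2n} 8^{2n-1} (n = 1, 2, …).
At n = 5 the blocks have lengths 10, 13, 10, 9.

999999999966666666666665555555555888888888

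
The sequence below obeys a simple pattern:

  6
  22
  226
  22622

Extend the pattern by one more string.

Each term (from the third on) is the previous term followed by the one before it: term 3 = 22·6 = 226.
The next term joins 22622 and 226.

22622226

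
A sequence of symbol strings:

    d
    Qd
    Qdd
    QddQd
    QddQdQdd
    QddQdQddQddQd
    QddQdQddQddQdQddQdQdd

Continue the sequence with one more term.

From term 3 onward, concatenate the last term with the second-to-last: Qd·d = Qdd, Qdd·Qd = QddQd, …
So term 8 is QddQdQddQddQdQddQdQdd·QddQdQddQddQd.

QddQdQddQddQdQddQdQddQddQdQddQddQd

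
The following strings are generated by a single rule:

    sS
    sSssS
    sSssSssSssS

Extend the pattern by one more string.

sSssSssSssSssSssSssSssS

Each string is two copies of the previous one joined by 's'.
So the next term is two copies of sSssSssSssS with 's' between the halves.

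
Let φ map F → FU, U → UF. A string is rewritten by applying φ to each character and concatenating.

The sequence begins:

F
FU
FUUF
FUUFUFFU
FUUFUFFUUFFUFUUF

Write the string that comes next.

φ(FUUFUFFUUFFUFUUF) expands symbol-by-symbol to FU UF UF FU UF FU FU UF UF FU FU UF FU UF UF FU; joining the 16 pieces gives the next term.

FUUFUFFUUFFUFUUFUFFUFUUFFUUFUFFU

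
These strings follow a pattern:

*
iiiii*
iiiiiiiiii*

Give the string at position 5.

Every step adds iiiii at the front: s(k+1) = iiiii·s(k).
From iiiiiiiiii*, 2 further steps: iiiiiiiiii* → iiiiiiiiiiiiiii* → (answer).

iiiiiiiiiiiiiiiiiiii*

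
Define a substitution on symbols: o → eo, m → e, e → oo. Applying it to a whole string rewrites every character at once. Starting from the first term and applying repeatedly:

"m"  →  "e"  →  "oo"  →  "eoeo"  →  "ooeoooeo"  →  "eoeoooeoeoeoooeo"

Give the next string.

Rewriting the 16 symbols of eoeoooeoeoeoooeo one by one yields oo eo oo eo eo eo oo eo oo eo oo eo eo eo oo eo; concatenated:

ooeoooeoeoeoooeoooeoooeoeoeoooeo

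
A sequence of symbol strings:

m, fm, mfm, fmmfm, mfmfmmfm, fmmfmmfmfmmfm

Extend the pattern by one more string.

mfmfmmfmfmmfmmfmfmmfm

Each term (from the third on) is the two preceding terms concatenated in order: term 3 = m·fm = mfm.
Continuing: mfmfmmfm · fmmfmmfmfmmfm gives term 7.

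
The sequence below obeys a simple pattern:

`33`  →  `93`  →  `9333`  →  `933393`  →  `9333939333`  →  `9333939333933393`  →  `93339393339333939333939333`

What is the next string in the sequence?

933393933393339393339393339333939333933393

This is a Fibonacci-style word recurrence s(k) = s(k−1)·s(k−2): e.g. 93·33 = 9333.
Continuing: 93339393339333939333939333 · 9333939333933393 gives term 8.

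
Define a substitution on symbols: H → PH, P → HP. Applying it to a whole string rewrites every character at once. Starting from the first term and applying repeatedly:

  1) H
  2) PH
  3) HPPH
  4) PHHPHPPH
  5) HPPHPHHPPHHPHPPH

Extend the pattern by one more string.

Rewriting the 16 symbols of HPPHPHHPPHHPHPPH one by one yields PH HP HP PH HP PH PH HP HP PH PH HP PH HP HP PH; concatenated:

PHHPHPPHHPPHPHHPHPPHPHHPPHHPHPPH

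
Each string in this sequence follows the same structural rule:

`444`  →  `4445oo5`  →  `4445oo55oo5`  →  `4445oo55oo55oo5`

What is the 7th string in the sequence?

Each term is the previous one with 5oo5 appended.
From 4445oo55oo55oo5, 3 further steps: 4445oo55oo55oo5 → 4445oo55oo55oo55oo5 → 4445oo55oo55oo55oo55oo5 → (answer).

4445oo55oo55oo55oo55oo55oo5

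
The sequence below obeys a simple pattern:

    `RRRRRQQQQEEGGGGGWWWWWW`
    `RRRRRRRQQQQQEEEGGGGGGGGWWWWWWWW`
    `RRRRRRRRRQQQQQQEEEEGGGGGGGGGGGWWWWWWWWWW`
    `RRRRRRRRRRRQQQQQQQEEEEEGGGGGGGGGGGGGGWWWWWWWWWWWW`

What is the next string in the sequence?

Each string has the form R^{2n+1} Q^{n+2} E^{n} G^{3n-1} W^{2n+2}, where the shown terms are n = 2, 3, 4, 5.
For the next term, n = 6, so the run lengths are 13, 8, 6, 17, 14.

RRRRRRRRRRRRRQQQQQQQQEEEEEEGGGGGGGGGGGGGGGGGWWWWWWWWWWWWWW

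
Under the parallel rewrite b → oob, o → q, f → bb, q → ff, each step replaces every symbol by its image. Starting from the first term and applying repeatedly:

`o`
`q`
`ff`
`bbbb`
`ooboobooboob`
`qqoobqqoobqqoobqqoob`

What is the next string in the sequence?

Rewriting the 20 symbols of qqoobqqoobqqoobqqoob one by one yields ff ff q q oob ff ff q q oob ff ff q q oob ff ff q q oob; concatenated:

ffffqqoobffffqqoobffffqqoobffffqqoob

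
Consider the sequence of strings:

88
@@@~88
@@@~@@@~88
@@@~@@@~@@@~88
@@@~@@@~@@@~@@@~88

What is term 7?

@@@~@@@~@@@~@@@~@@@~@@@~88

Every step adds @@@~ at the front: s(k+1) = @@@~·s(k).
From @@@~@@@~@@@~@@@~88, 2 further steps: @@@~@@@~@@@~@@@~88 → @@@~@@@~@@@~@@@~@@@~88 → (answer).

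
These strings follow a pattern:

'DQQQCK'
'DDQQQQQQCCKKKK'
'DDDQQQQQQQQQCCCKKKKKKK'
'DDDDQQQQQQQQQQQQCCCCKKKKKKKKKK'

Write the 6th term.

DDDDDDQQQQQQQQQQQQQQQQQQCCCCCCKKKKKKKKKKKKKKKK

The n-th term is n D's then 3n Q's then n C's then 3n-2 K's (n = 1, 2, …).
For term 6, n = 6, so the run lengths are 6, 18, 6, 16.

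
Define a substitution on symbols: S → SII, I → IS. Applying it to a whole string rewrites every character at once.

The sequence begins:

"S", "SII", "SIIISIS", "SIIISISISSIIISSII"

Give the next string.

SIIISISISSIIISSIIISSIISIIISISISSIISIIISIS

Replace each of the 17 characters of SIIISISISSIIISSII in place — SII IS IS IS SII IS SII IS SII SII IS IS IS SII SII IS IS — and concatenate.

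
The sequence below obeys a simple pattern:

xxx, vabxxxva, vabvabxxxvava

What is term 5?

s(k+1) = vab·s(k)·va, so each term gains vab as a prefix and va as a suffix.
From vabvabxxxvava, 2 further steps: vabvabxxxvava → vabvabvabxxxvavava → (answer).

vabvabvabvabxxxvavavava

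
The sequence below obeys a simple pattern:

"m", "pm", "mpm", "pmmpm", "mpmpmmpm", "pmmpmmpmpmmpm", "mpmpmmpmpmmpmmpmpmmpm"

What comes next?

From term 3 onward, concatenate the second-to-last term with the last: m·pm = mpm, pm·mpm = pmmpm, …
The next term joins pmmpmmpmpmmpm and mpmpmmpmpmmpmmpmpmmpm.

pmmpmmpmpmmpmmpmpmmpmpmmpmmpmpmmpm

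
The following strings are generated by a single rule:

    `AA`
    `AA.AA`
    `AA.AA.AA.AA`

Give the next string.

AA.AA.AA.AA.AA.AA.AA.AA

Every step duplicates the string with '.' between the halves.
So the next term is two copies of AA.AA.AA.AA with '.' between the halves.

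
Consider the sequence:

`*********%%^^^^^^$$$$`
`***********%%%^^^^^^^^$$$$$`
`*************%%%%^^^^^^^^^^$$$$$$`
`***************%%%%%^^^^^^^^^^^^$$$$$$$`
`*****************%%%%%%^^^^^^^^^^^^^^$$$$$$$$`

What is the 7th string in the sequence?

Each string has the form *^{2n+3} %^{n-1} ^^{2n} $^{n+1}, where the shown terms are n = 3, 4, 5, 6, 7.
For term 7, n = 9, so the run lengths are 21, 8, 18, 10.

*********************%%%%%%%%^^^^^^^^^^^^^^^^^^$$$$$$$$$$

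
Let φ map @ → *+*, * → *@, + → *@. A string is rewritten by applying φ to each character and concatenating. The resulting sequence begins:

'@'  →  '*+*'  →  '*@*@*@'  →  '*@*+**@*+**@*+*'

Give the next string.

φ(*@*+**@*+**@*+*) expands symbol-by-symbol to *@ *+* *@ *@ *@ *@ *+* *@ *@ *@ *@ *+* *@ *@ *@; joining the 15 pieces gives the next term.

*@*+**@*@*@*@*+**@*@*@*@*+**@*@*@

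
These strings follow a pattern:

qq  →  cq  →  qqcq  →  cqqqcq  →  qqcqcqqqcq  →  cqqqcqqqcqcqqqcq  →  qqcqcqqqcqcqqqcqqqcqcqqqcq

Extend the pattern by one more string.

cqqqcqqqcqcqqqcqqqcqcqqqcqcqqqcqqqcqcqqqcq

This is a Fibonacci-style word recurrence s(k) = s(k−2)·s(k−1): e.g. qq·cq = qqcq.
The next term joins cqqqcqqqcqcqqqcq and qqcqcqqqcqcqqqcqqqcqcqqqcq.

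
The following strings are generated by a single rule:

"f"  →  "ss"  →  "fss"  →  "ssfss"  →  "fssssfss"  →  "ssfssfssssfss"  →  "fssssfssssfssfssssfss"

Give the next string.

From term 3 onward, concatenate the second-to-last term with the last: f·ss = fss, ss·fss = ssfss, …
The next term joins ssfssfssssfss and fssssfssssfssfssssfss.

ssfssfssssfssfssssfssssfssfssssfss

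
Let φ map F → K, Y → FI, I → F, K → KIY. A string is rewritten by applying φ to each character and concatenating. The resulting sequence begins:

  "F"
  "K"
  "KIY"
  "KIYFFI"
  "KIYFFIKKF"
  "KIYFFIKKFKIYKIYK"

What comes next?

φ(KIYFFIKKFKIYKIYK) expands symbol-by-symbol to KIY F FI K K F KIY KIY K KIY F FI KIY F FI KIY; joining the 16 pieces gives the next term.

KIYFFIKKFKIYKIYKKIYFFIKIYFFIKIY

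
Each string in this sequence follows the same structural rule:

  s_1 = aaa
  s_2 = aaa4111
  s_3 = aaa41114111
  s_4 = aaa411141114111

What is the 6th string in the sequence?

Every step adds 4111 to the end: s(k+1) = s(k)·4111.
From aaa411141114111, 2 further steps: aaa411141114111 → aaa4111411141114111 → (answer).

aaa41114111411141114111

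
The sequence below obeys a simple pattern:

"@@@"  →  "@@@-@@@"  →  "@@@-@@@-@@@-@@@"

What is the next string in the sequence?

s(k+1) = s(k)·-·s(k) — each term doubles the last with '-' between the halves.
Doubling @@@-@@@-@@@-@@@ with '-' between the halves:

@@@-@@@-@@@-@@@-@@@-@@@-@@@-@@@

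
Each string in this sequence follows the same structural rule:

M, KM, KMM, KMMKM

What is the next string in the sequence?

From term 3 onward, concatenate the last term with the second-to-last: KM·M = KMM, KMM·KM = KMMKM, …
Continuing: KMMKM · KMM gives term 5.

KMMKMKMM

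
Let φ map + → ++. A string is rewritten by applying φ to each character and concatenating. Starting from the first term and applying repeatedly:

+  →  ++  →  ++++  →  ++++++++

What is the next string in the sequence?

++++++++++++++++

Apply φ to ++++++++ symbol by symbol: +→++, +→++, +→++, +→++, +→++, +→++, +→++, +→++; joined: ++ ++ ++ ++ ++ ++ ++ ++.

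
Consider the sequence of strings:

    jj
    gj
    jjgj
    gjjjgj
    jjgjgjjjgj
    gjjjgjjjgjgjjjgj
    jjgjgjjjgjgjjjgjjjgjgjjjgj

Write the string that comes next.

gjjjgjjjgjgjjjgjjjgjgjjjgjgjjjgjjjgjgjjjgj

Each term (from the third on) is the two preceding terms concatenated in order: term 3 = jj·gj = jjgj.
Continuing: gjjjgjjjgjgjjjgj · jjgjgjjjgjgjjjgjjjgjgjjjgj gives term 8.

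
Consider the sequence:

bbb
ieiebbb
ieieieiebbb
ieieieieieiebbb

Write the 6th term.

ieieieieieieieieieiebbb

Every step adds ieie at the front: s(k+1) = ieie·s(k).
From ieieieieieiebbb, 2 further steps: ieieieieieiebbb → ieieieieieieieiebbb → (answer).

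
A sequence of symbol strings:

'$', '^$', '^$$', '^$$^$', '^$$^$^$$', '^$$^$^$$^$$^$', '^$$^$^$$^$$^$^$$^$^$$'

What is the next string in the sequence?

^$$^$^$$^$$^$^$$^$^$$^$$^$^$$^$$^$

Each term (from the third on) is the previous term followed by the one before it: term 3 = ^$·$ = ^$$.
The next term joins ^$$^$^$$^$$^$^$$^$^$$ and ^$$^$^$$^$$^$.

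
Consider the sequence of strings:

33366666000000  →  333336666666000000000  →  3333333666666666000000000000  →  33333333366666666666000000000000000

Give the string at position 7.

33333333333333366666666666666666000000000000000000000000

Term n consists of 2n+1 3's, followed by 2n+3 6's, followed by 3n+3 0's (n = 1, 2, …).
At n = 7 the blocks have lengths 15, 17, 24.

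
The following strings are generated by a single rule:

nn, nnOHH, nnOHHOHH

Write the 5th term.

Each term is the previous one with OHH appended.
From nnOHHOHH, 2 further steps: nnOHHOHH → nnOHHOHHOHH → (answer).

nnOHHOHHOHHOHH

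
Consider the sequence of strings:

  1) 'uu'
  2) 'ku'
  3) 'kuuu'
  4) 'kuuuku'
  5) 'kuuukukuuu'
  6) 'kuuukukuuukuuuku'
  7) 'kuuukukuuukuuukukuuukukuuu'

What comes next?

This is a Fibonacci-style word recurrence s(k) = s(k−1)·s(k−2): e.g. ku·uu = kuuu.
So term 8 is kuuukukuuukuuukukuuukukuuu·kuuukukuuukuuuku.

kuuukukuuukuuukukuuukukuuukuuukukuuukuuuku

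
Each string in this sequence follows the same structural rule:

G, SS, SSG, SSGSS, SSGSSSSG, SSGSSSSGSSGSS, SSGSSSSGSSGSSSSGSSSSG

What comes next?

SSGSSSSGSSGSSSSGSSSSGSSGSSSSGSSGSS

From term 3 onward, concatenate the last term with the second-to-last: SS·G = SSG, SSG·SS = SSGSS, …
So term 8 is SSGSSSSGSSGSSSSGSSSSG·SSGSSSSGSSGSS.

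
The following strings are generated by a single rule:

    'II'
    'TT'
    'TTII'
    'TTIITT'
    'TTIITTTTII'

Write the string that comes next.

TTIITTTTIITTIITT

This is a Fibonacci-style word recurrence s(k) = s(k−1)·s(k−2): e.g. TT·II = TTII.
So term 6 is TTIITTTTII·TTIITT.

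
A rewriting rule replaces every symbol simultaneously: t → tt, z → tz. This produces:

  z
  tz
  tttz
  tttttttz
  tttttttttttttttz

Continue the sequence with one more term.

Applying the rule to each of the 16 symbols of tttttttttttttttz gives the pieces tt tt tt tt tt tt tt tt tt tt tt tt tt tt tt tz, which concatenate to the answer.

tttttttttttttttttttttttttttttttz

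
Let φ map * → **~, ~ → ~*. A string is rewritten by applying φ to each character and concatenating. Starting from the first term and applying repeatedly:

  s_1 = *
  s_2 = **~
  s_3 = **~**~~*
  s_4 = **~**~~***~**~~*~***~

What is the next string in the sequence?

**~**~~***~**~~*~***~**~**~~***~**~~*~***~~***~**~**~~*

Replace each of the 21 characters of **~**~~***~**~~*~***~ in place — **~ **~ ~* **~ **~ ~* ~* **~ **~ **~ ~* **~ **~ ~* ~* **~ ~* **~ **~ **~ ~* — and concatenate.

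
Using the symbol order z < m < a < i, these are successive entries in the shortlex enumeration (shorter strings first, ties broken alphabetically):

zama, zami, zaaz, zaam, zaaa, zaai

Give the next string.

zaiz

Treat zaai as a base-4 numeral over the given alphabet and add one, carrying through any trailing i's.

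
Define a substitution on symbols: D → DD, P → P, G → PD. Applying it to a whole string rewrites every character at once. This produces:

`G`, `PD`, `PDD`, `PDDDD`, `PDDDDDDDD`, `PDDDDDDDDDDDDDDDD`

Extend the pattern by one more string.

φ(PDDDDDDDDDDDDDDDD) expands symbol-by-symbol to P DD DD DD DD DD DD DD DD DD DD DD DD DD DD DD DD; joining the 17 pieces gives the next term.

PDDDDDDDDDDDDDDDDDDDDDDDDDDDDDDDD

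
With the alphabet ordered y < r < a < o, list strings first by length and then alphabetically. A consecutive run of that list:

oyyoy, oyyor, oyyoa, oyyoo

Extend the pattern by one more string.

Find the rightmost character of oyyoo below o, bump it to the next letter, and reset everything to its right to y.

oyryy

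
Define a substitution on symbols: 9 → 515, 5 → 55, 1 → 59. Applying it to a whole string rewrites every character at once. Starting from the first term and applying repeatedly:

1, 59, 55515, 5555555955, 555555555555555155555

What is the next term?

Rewriting the 21 symbols of 555555555555555155555 one by one yields 55 55 55 55 55 55 55 55 55 55 55 55 55 55 55 59 55 55 55 55 55; concatenated:

555555555555555555555555555555595555555555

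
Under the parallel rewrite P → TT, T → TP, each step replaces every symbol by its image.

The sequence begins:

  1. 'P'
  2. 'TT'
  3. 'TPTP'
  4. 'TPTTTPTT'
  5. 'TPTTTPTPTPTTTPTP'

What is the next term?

Rewriting the 16 symbols of TPTTTPTPTPTTTPTP one by one yields TP TT TP TP TP TT TP TT TP TT TP TP TP TT TP TT; concatenated:

TPTTTPTPTPTTTPTTTPTTTPTPTPTTTPTT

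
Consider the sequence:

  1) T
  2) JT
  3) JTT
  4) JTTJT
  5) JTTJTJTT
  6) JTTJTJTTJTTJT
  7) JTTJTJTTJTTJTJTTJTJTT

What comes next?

This is a Fibonacci-style word recurrence s(k) = s(k−1)·s(k−2): e.g. JT·T = JTT.
The next term joins JTTJTJTTJTTJTJTTJTJTT and JTTJTJTTJTTJT.

JTTJTJTTJTTJTJTTJTJTTJTTJTJTTJTTJT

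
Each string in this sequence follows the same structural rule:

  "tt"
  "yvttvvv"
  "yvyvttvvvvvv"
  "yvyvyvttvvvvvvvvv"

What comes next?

Each term wraps the previous one in yv on the left and vvv on the right.
Applying this once more to yvyvyvttvvvvvvvvv:

yvyvyvyvttvvvvvvvvvvvv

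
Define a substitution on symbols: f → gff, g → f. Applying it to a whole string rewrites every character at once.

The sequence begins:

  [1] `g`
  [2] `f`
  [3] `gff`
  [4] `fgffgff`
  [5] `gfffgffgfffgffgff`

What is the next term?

Applying the rule to each of the 17 symbols of gfffgffgfffgffgff gives the pieces f gff gff gff f gff gff f gff gff gff f gff gff f gff gff, which concatenate to the answer.

fgffgffgfffgffgfffgffgffgfffgffgfffgffgff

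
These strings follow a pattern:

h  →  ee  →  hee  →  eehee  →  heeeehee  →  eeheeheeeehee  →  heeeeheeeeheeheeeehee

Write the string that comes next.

eeheeheeeeheeheeeeheeeeheeheeeehee

Each term (from the third on) is the two preceding terms concatenated in order: term 3 = h·ee = hee.
So term 8 is eeheeheeeehee·heeeeheeeeheeheeeehee.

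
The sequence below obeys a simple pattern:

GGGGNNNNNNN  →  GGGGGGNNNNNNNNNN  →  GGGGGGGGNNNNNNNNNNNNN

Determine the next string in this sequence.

GGGGGGGGGGNNNNNNNNNNNNNNNN

Term n consists of 2n G's, followed by 3n+1 N's, where the shown terms are n = 2, 3, 4.
Setting n = 5 gives 10, 16 characters in each block.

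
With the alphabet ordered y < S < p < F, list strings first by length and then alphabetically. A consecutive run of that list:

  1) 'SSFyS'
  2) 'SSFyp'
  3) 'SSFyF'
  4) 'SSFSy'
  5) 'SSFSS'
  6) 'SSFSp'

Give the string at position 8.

SSFpy

Continuing the enumeration 2 steps past SSFSp: SSFSp → SSFSF → (answer).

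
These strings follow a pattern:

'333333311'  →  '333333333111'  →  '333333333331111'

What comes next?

333333333333311111

Term n consists of 2n+1 3's, followed by n-1 1's, where the shown terms are n = 3, 4, 5.
Setting n = 6 gives 13, 5 characters in each block.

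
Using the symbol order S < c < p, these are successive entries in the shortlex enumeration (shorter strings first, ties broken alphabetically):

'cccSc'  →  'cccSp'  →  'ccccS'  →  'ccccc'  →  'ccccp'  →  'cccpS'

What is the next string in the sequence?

Find the rightmost character of cccpS below p, bump it to the next letter, and reset everything to its right to S.

cccpc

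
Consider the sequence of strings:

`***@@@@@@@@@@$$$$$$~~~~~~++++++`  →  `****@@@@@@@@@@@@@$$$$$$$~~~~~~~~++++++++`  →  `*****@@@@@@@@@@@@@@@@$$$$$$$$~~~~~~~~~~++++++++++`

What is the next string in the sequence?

******@@@@@@@@@@@@@@@@@@@$$$$$$$$$~~~~~~~~~~~~++++++++++++

Reading off run lengths: * runs 3, 4, 5; @ runs 10, 13, 16; $ runs 6, 7, 8; ~ runs 6, 8, 10; + runs 6, 8, 10 — each is linear in n, where the shown terms are n = 3, 4, 5.
At n = 6 the blocks have lengths 6, 19, 9, 12, 12.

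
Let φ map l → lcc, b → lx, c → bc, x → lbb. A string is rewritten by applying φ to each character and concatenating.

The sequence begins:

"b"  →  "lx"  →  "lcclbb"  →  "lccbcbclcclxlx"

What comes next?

Replace each of the 14 characters of lccbcbclcclxlx in place — lcc bc bc lx bc lx bc lcc bc bc lcc lbb lcc lbb — and concatenate.

lccbcbclxbclxbclccbcbclcclbblcclbb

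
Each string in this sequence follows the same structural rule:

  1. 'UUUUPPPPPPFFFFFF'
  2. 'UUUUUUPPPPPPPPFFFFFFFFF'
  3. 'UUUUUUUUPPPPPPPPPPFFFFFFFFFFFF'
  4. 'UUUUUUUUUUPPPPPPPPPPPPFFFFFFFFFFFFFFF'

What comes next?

Each string has the form U^{2n} P^{2n+2} F^{3n}, where the shown terms are n = 2, 3, 4, 5.
At n = 6 the blocks have lengths 12, 14, 18.

UUUUUUUUUUUUPPPPPPPPPPPPPPFFFFFFFFFFFFFFFFFF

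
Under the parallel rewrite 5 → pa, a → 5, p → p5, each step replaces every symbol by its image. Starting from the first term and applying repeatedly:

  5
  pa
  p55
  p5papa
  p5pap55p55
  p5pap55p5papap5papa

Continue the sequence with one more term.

p5pap55p5papap5pap55p55p5pap55p55

φ(p5pap55p5papap5papa) expands symbol-by-symbol to p5 pa p5 5 p5 pa pa p5 pa p5 5 p5 5 p5 pa p5 5 p5 5; joining the 19 pieces gives the next term.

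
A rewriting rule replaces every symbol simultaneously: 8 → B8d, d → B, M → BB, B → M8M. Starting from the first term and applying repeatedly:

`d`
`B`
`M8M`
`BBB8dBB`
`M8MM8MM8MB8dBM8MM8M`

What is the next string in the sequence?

φ(M8MM8MM8MB8dBM8MM8M) expands symbol-by-symbol to BB B8d BB BB B8d BB BB B8d BB M8M B8d B M8M BB B8d BB BB B8d BB; joining the 19 pieces gives the next term.

BBB8dBBBBB8dBBBBB8dBBM8MB8dBM8MBBB8dBBBBB8dBB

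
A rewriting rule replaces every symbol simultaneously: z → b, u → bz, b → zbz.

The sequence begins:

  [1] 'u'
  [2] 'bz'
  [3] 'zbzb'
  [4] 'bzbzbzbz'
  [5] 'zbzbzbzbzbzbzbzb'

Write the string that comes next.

Applying the rule to each of the 16 symbols of zbzbzbzbzbzbzbzb gives the pieces b zbz b zbz b zbz b zbz b zbz b zbz b zbz b zbz, which concatenate to the answer.

bzbzbzbzbzbzbzbzbzbzbzbzbzbzbzbz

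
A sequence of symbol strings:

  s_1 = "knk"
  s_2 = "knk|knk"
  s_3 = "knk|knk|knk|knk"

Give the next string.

s(k+1) = s(k)·|·s(k) — each term doubles the last with '|' between the halves.
So the next term is two copies of knk|knk|knk|knk with '|' between the halves.

knk|knk|knk|knk|knk|knk|knk|knk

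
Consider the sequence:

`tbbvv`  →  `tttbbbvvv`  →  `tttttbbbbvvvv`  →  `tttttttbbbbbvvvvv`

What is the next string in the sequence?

tttttttttbbbbbbvvvvvv

Term n consists of 2n-1 t's, followed by n+1 b's, followed by n+1 v's (n = 1, 2, …).
For the next term, n = 5, so the run lengths are 9, 6, 6.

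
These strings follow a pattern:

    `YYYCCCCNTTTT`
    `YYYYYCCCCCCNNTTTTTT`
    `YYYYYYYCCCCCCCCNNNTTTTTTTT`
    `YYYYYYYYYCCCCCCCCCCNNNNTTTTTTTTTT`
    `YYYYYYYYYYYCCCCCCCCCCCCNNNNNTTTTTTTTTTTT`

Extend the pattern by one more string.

Term n consists of 2n+1 Y's, followed by 2n+2 C's, followed by n N's, followed by 2n+2 T's (n = 1, 2, …).
Setting n = 6 gives 13, 14, 6, 14 characters in each block.

YYYYYYYYYYYYYCCCCCCCCCCCCCCNNNNNNTTTTTTTTTTTTTT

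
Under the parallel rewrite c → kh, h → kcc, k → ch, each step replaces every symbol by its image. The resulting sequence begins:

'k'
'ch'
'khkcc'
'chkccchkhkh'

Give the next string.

Apply φ to chkccchkhkh symbol by symbol: c→kh, h→kcc, k→ch, c→kh, c→kh, c→kh, h→kcc, k→ch, h→kcc, k→ch, h→kcc; joined: kh kcc ch kh kh kh kcc ch kcc ch kcc.

khkccchkhkhkhkccchkccchkcc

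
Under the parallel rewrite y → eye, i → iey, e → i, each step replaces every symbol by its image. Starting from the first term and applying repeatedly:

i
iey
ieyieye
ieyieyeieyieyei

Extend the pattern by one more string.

Rewriting the 15 symbols of ieyieyeieyieyei one by one yields iey i eye iey i eye i iey i eye iey i eye i iey; concatenated:

ieyieyeieyieyeiieyieyeieyieyeiiey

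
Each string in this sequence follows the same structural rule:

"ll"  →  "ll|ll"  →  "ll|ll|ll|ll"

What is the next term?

Each string is two copies of the previous one joined by '|'.
So the next term is two copies of ll|ll|ll|ll with '|' between the halves.

ll|ll|ll|ll|ll|ll|ll|ll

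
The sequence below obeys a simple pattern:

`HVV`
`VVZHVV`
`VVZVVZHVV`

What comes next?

Every step adds VVZ at the front: s(k+1) = VVZ·s(k).
Applying this once more to VVZVVZHVV:

VVZVVZVVZHVV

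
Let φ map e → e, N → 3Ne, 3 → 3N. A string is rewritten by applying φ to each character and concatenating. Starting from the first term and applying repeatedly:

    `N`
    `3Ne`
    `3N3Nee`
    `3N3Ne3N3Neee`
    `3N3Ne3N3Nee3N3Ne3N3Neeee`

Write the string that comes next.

φ(3N3Ne3N3Nee3N3Ne3N3Neeee) expands symbol-by-symbol to 3N 3Ne 3N 3Ne e 3N 3Ne 3N 3Ne e e 3N 3Ne 3N 3Ne e 3N 3Ne 3N 3Ne e e e e; joining the 24 pieces gives the next term.

3N3Ne3N3Nee3N3Ne3N3Neee3N3Ne3N3Nee3N3Ne3N3Neeeee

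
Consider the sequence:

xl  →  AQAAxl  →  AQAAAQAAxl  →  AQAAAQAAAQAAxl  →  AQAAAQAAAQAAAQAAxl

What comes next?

AQAAAQAAAQAAAQAAAQAAxl

Every step adds AQAA at the front: s(k+1) = AQAA·s(k).
So the next term is AQAA·AQAAAQAAAQAAAQAAxl.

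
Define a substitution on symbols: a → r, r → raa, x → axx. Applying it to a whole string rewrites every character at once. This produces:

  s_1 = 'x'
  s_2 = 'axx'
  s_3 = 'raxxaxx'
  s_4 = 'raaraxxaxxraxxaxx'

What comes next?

Replace each of the 17 characters of raaraxxaxxraxxaxx in place — raa r r raa r axx axx r axx axx raa r axx axx r axx axx — and concatenate.

raarrraaraxxaxxraxxaxxraaraxxaxxraxxaxx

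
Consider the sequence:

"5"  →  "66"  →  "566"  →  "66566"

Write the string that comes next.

56666566

This is a Fibonacci-style word recurrence s(k) = s(k−2)·s(k−1): e.g. 5·66 = 566.
Continuing: 566 · 66566 gives term 5.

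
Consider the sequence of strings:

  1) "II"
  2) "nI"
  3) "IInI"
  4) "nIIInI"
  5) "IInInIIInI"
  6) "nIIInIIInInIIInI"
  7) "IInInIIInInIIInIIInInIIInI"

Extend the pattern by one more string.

Each term (from the third on) is the two preceding terms concatenated in order: term 3 = II·nI = IInI.
Continuing: nIIInIIInInIIInI · IInInIIInInIIInIIInInIIInI gives term 8.

nIIInIIInInIIInIIInInIIInInIIInIIInInIIInI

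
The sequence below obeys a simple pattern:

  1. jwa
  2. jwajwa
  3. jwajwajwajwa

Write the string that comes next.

Every step duplicates the string.
So the next term is two copies of jwajwajwajwa.

jwajwajwajwajwajwajwajwa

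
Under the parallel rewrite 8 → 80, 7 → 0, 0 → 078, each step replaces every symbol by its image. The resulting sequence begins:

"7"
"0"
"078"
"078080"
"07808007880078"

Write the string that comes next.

0780800788007807808080078078080

φ(07808007880078) expands symbol-by-symbol to 078 0 80 078 80 078 078 0 80 80 078 078 0 80; joining the 14 pieces gives the next term.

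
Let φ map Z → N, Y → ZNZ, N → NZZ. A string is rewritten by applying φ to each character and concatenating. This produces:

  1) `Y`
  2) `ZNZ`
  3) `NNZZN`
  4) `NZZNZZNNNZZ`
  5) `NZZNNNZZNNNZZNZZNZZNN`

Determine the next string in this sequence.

Rewriting the 21 symbols of NZZNNNZZNNNZZNZZNZZNN one by one yields NZZ N N NZZ NZZ NZZ N N NZZ NZZ NZZ N N NZZ N N NZZ N N NZZ NZZ; concatenated:

NZZNNNZZNZZNZZNNNZZNZZNZZNNNZZNNNZZNNNZZNZZ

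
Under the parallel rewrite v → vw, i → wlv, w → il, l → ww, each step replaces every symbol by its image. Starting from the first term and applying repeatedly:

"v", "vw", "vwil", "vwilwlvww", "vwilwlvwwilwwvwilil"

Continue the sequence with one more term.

vwilwlvwwilwwvwililwlvwwililvwilwlvwwwlvww

Replace each of the 19 characters of vwilwlvwwilwwvwilil in place — vw il wlv ww il ww vw il il wlv ww il il vw il wlv ww wlv ww — and concatenate.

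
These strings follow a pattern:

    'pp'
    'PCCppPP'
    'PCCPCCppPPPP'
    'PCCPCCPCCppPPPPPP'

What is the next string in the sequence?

PCCPCCPCCPCCppPPPPPPPP

Each term wraps the previous one in PCC on the left and PP on the right.
One more step from PCCPCCPCCppPPPPPP gives the answer.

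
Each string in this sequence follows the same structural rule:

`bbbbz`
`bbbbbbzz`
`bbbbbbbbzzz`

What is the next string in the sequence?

bbbbbbbbbbzzzz

Term n consists of 2n b's, followed by n-1 z's, where the shown terms are n = 2, 3, 4.
Setting n = 5 gives 10, 4 characters in each block.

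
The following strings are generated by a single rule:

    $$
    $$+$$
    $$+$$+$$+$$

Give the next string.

s(k+1) = s(k)·+·s(k) — each term doubles the last with '+' between the halves.
Doubling $$+$$+$$+$$ with '+' between the halves:

$$+$$+$$+$$+$$+$$+$$+$$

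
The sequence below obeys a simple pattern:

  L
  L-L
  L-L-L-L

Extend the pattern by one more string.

Each string is two copies of the previous one joined by '-'.
One more doubling of L-L-L-L gives the answer.

L-L-L-L-L-L-L-L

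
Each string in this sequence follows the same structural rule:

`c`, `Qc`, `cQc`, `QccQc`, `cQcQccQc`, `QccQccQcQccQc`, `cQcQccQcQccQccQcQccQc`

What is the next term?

QccQccQcQccQccQcQccQcQccQccQcQccQc

From term 3 onward, concatenate the second-to-last term with the last: c·Qc = cQc, Qc·cQc = QccQc, …
The next term joins QccQccQcQccQc and cQcQccQcQccQccQcQccQc.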